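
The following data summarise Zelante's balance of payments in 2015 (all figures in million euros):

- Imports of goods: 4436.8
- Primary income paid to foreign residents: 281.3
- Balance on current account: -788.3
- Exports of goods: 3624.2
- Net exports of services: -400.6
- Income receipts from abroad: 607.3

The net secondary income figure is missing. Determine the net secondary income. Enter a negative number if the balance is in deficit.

98.9

Current account = goods balance + services balance + net primary income + net secondary income
Sum of the known components = -887.2
Net secondary income = CA - (known components) = -788.3 - (-887.2) = 98.9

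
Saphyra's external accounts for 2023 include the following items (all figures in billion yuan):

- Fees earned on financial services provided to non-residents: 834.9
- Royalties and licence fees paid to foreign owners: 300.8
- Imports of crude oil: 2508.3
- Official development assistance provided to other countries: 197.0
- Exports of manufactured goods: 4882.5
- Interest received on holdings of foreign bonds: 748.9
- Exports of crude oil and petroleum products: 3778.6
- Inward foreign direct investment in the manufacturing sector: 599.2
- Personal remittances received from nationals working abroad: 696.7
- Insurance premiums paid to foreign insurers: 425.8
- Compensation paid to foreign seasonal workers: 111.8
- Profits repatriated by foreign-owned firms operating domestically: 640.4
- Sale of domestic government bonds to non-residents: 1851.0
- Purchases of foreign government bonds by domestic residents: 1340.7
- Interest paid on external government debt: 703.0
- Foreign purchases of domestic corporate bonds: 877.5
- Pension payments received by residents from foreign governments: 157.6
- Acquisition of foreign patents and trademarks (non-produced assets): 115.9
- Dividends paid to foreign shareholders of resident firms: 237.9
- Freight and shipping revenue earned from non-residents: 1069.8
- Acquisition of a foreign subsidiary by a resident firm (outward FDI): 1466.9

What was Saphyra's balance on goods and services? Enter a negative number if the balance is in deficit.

7330.9

Goods: -2508.3 + 3778.6 + 4882.5 = 6152.8
Services: 1069.8 - 425.8 + 834.9 - 300.8 = 1178.1
Trade balance = 6152.8 + 1178.1 = 7330.9
(Excluded from the trade balance — secondary income: official development assistance provided to other countries 197.0, personal remittances received from nationals working abroad 696.7, pension payments received by residents from foreign governments 157.6; primary income: interest received on holdings of foreign bonds 748.9, compensation paid to foreign seasonal workers 111.8, profits repatriated by foreign-owned firms operating domestically 640.4, interest paid on external government debt 703.0, dividends paid to foreign shareholders of resident firms 237.9; financial account: inward foreign direct investment in the manufacturing sector 599.2, sale of domestic government bonds to non-residents 1851.0, purchases of foreign government bonds by domestic residents 1340.7, foreign purchases of domestic corporate bonds 877.5, acquisition of a foreign subsidiary by a resident firm (outward FDI) 1466.9; capital account: acquisition of foreign patents and trademarks (non-produced assets) 115.9.)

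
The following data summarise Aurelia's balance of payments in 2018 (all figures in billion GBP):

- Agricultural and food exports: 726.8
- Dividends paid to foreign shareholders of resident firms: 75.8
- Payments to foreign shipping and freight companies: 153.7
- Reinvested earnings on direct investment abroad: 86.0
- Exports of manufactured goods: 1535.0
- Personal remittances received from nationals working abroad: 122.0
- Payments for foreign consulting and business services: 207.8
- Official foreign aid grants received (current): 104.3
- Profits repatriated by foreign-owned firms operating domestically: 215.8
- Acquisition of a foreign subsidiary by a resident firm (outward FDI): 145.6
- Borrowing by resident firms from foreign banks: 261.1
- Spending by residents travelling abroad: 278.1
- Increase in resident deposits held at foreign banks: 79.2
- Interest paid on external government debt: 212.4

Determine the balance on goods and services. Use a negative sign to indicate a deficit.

Goods: 726.8 + 1535.0 = 2261.8
Services: -278.1 - 153.7 - 207.8 = -639.6
Trade balance = 2261.8 + (-639.6) = 1622.2
(Excluded from the trade balance — primary income: dividends paid to foreign shareholders of resident firms 75.8, reinvested earnings on direct investment abroad 86.0, profits repatriated by foreign-owned firms operating domestically 215.8, interest paid on external government debt 212.4; secondary income: personal remittances received from nationals working abroad 122.0, official foreign aid grants received (current) 104.3; financial account: acquisition of a foreign subsidiary by a resident firm (outward FDI) 145.6, borrowing by resident firms from foreign banks 261.1, increase in resident deposits held at foreign banks 79.2.)

1622.2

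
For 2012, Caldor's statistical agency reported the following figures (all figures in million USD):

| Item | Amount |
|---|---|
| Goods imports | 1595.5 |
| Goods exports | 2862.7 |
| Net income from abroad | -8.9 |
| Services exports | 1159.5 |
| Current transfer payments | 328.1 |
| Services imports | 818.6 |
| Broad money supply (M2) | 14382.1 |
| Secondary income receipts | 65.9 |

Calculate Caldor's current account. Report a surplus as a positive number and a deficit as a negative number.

1337.0

Goods balance = 2862.7 - 1595.5 = 1267.2
Services balance = 1159.5 - 818.6 = 340.9
Trade balance (goods + services) = 1267.2 + 340.9 = 1608.1
Net primary income = -8.9
Net secondary income = 65.9 - 328.1 = -262.2
Current account = 1608.1 + (-8.9) + (-262.2) = 1337.0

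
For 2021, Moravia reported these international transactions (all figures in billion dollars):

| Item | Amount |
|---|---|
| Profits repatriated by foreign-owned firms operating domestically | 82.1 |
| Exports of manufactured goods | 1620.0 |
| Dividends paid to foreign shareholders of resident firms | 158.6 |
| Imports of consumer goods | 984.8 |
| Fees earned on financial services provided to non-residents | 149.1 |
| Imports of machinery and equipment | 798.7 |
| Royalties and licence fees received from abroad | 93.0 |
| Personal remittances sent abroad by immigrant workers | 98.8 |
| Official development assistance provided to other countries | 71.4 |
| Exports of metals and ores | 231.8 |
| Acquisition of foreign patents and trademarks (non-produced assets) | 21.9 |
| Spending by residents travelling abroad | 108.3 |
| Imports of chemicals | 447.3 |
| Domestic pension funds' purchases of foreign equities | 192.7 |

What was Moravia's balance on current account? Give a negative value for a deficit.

Goods: -798.7 + 231.8 + 1620.0 - 447.3 - 984.8 = -379.0
Services: 93.0 - 108.3 + 149.1 = 133.8
Primary income: -158.6 - 82.1 = -240.7
Secondary income: -71.4 - 98.8 = -170.2
Current account = (-379.0) + 133.8 + (-240.7) + (-170.2) = -656.1
(Excluded from the current account — capital account: acquisition of foreign patents and trademarks (non-produced assets) 21.9; financial account: domestic pension funds' purchases of foreign equities 192.7.)

-656.1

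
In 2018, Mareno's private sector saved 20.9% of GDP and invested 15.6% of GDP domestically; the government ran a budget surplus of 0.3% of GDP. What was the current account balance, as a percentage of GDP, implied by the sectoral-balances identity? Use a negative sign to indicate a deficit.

5.6

By the sectoral-balances identity, CA = (S_private - I) + (T - G).
Private balance = 20.9 - 15.6 = 5.3
Government balance (T - G) = 0.3
CA = 5.3 + 0.3 = 5.6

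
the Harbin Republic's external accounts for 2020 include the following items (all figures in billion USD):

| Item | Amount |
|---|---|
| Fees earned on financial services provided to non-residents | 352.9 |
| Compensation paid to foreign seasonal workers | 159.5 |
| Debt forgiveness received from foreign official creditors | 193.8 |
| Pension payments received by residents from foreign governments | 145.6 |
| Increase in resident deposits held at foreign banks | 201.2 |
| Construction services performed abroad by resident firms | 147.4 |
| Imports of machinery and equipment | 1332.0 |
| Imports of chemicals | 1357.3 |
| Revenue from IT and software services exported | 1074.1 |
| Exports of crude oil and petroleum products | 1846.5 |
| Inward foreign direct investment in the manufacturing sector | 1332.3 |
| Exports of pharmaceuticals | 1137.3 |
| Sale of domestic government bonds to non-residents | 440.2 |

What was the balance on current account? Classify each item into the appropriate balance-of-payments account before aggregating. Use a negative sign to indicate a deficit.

1855.0

Goods: -1357.3 + 1137.3 - 1332.0 + 1846.5 = 294.5
Services: 1074.1 + 352.9 + 147.4 = 1574.4
Primary income: -159.5
Secondary income: 145.6
Current account = 294.5 + 1574.4 + (-159.5) + 145.6 = 1855.0
(Excluded from the current account — capital account: debt forgiveness received from foreign official creditors 193.8; financial account: increase in resident deposits held at foreign banks 201.2, inward foreign direct investment in the manufacturing sector 1332.3, sale of domestic government bonds to non-residents 440.2.)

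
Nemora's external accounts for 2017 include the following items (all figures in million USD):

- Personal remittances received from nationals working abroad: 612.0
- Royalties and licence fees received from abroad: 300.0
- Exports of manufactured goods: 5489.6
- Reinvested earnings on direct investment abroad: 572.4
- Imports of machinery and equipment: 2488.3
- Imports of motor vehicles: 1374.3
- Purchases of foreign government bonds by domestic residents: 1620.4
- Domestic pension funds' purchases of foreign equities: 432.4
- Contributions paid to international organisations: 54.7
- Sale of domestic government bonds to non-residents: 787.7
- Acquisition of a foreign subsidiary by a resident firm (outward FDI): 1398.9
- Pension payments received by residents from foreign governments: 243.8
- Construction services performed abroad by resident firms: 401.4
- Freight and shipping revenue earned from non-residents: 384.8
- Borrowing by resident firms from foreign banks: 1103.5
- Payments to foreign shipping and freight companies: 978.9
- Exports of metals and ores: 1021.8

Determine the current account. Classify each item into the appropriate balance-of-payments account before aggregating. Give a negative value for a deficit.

Goods: 5489.6 + 1021.8 - 1374.3 - 2488.3 = 2648.8
Services: 300.0 - 978.9 + 384.8 + 401.4 = 107.3
Primary income: 572.4
Secondary income: -54.7 + 243.8 + 612.0 = 801.1
Current account = 2648.8 + 107.3 + 572.4 + 801.1 = 4129.6
(Excluded from the current account — financial account: purchases of foreign government bonds by domestic residents 1620.4, domestic pension funds' purchases of foreign equities 432.4, sale of domestic government bonds to non-residents 787.7, acquisition of a foreign subsidiary by a resident firm (outward FDI) 1398.9, borrowing by resident firms from foreign banks 1103.5.)

4129.6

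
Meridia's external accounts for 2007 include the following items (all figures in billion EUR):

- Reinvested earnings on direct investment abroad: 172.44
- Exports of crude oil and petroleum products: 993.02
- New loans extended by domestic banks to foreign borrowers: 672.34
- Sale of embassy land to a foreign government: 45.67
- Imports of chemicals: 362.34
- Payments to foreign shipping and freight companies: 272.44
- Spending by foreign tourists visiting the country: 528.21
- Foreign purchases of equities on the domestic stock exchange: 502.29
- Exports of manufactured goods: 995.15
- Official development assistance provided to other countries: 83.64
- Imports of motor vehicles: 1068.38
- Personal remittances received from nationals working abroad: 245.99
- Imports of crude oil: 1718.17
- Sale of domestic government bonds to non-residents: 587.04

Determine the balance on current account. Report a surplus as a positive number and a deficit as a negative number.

-570.16

Goods: -362.34 - 1068.38 - 1718.17 + 993.02 + 995.15 = -1160.72
Services: -272.44 + 528.21 = 255.77
Primary income: 172.44
Secondary income: 245.99 - 83.64 = 162.35
Current account = (-1160.72) + 255.77 + 172.44 + 162.35 = -570.16
(Excluded from the current account — financial account: new loans extended by domestic banks to foreign borrowers 672.34, foreign purchases of equities on the domestic stock exchange 502.29, sale of domestic government bonds to non-residents 587.04; capital account: sale of embassy land to a foreign government 45.67.)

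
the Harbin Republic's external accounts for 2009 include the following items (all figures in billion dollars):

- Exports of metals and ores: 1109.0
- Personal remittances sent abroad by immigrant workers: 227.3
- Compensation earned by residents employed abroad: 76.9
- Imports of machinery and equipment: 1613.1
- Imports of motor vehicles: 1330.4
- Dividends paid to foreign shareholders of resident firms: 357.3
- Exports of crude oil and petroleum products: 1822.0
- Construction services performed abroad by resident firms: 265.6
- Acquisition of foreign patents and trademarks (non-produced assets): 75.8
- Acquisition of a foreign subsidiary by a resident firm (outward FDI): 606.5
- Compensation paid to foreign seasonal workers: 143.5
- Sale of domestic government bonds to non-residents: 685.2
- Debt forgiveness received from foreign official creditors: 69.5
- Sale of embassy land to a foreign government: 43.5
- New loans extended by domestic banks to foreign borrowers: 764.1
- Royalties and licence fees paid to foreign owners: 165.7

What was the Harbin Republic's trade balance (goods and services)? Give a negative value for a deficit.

Goods: -1613.1 - 1330.4 + 1822.0 + 1109.0 = -12.5
Services: -165.7 + 265.6 = 99.9
Trade balance = -12.5 + 99.9 = 87.4
(Excluded from the trade balance — secondary income: personal remittances sent abroad by immigrant workers 227.3; primary income: compensation earned by residents employed abroad 76.9, dividends paid to foreign shareholders of resident firms 357.3, compensation paid to foreign seasonal workers 143.5; capital account: acquisition of foreign patents and trademarks (non-produced assets) 75.8, debt forgiveness received from foreign official creditors 69.5, sale of embassy land to a foreign government 43.5; financial account: acquisition of a foreign subsidiary by a resident firm (outward FDI) 606.5, sale of domestic government bonds to non-residents 685.2, new loans extended by domestic banks to foreign borrowers 764.1.)

87.4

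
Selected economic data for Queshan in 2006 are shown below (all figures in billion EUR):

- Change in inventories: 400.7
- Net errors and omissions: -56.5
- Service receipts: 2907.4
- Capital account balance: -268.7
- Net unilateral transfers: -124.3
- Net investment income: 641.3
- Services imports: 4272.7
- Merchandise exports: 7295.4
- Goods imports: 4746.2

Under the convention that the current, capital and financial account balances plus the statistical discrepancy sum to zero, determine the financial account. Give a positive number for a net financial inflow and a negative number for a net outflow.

Goods balance = 7295.4 - 4746.2 = 2549.2
Services balance = 2907.4 - 4272.7 = -1365.3
Trade balance (goods + services) = 2549.2 + (-1365.3) = 1183.9
Net primary income = 641.3
Net secondary income = -124.3
Current account = 1183.9 + 641.3 + (-124.3) = 1700.9
Financial account = -(1700.9 + (-268.7) + (-56.5)) = -1375.7

-1375.7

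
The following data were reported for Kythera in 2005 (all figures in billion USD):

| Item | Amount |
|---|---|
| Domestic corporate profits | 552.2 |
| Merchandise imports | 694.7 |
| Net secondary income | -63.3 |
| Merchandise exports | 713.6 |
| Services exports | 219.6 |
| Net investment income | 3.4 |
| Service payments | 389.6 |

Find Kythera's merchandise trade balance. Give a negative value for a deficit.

Goods balance = 713.6 - 694.7 = 18.9

18.9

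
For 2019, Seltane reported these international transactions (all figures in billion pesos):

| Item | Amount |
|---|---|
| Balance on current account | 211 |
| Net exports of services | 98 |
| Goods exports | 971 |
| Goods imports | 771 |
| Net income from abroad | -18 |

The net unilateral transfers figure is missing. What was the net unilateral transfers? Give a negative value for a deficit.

-69

Current account = goods balance + services balance + net primary income + net secondary income
Sum of the known components = 280
Net unilateral transfers = CA - (known components) = 211 - 280 = -69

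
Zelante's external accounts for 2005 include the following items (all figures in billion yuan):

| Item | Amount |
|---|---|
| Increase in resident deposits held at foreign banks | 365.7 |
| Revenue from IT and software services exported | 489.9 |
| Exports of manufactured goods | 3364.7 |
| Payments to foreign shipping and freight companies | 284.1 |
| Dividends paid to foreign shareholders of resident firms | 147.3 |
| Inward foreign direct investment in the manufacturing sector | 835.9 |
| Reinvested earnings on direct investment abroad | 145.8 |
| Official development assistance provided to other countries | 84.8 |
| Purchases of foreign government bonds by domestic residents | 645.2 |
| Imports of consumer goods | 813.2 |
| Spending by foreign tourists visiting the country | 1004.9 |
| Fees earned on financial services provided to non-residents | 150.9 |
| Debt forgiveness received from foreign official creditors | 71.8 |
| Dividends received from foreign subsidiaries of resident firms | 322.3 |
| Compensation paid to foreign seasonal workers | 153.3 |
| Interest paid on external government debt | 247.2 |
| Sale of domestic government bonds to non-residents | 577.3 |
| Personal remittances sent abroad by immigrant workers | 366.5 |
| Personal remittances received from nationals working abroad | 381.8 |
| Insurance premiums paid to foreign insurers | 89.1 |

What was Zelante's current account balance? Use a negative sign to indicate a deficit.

Goods: 3364.7 - 813.2 = 2551.5
Services: -89.1 - 284.1 + 1004.9 + 489.9 + 150.9 = 1272.5
Primary income: -247.2 - 147.3 - 153.3 + 322.3 + 145.8 = -79.7
Secondary income: 381.8 - 84.8 - 366.5 = -69.5
Current account = 2551.5 + 1272.5 + (-79.7) + (-69.5) = 3674.8
(Excluded from the current account — financial account: increase in resident deposits held at foreign banks 365.7, inward foreign direct investment in the manufacturing sector 835.9, purchases of foreign government bonds by domestic residents 645.2, sale of domestic government bonds to non-residents 577.3; capital account: debt forgiveness received from foreign official creditors 71.8.)

3674.8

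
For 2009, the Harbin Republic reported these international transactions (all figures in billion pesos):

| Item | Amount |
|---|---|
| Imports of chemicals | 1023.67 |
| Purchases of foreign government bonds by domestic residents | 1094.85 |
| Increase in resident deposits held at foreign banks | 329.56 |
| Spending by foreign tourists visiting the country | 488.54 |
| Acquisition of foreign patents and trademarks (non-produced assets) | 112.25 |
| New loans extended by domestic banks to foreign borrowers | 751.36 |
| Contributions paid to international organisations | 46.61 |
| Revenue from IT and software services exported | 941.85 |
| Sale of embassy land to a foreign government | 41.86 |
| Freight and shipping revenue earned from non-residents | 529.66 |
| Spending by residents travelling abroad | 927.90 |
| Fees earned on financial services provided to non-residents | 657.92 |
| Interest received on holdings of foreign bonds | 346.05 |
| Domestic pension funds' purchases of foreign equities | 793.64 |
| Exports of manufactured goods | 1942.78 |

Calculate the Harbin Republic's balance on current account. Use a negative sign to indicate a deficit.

2908.62

Goods: -1023.67 + 1942.78 = 919.11
Services: -927.90 + 657.92 + 488.54 + 941.85 + 529.66 = 1690.07
Primary income: 346.05
Secondary income: -46.61
Current account = 919.11 + 1690.07 + 346.05 + (-46.61) = 2908.62
(Excluded from the current account — financial account: purchases of foreign government bonds by domestic residents 1094.85, increase in resident deposits held at foreign banks 329.56, new loans extended by domestic banks to foreign borrowers 751.36, domestic pension funds' purchases of foreign equities 793.64; capital account: acquisition of foreign patents and trademarks (non-produced assets) 112.25, sale of embassy land to a foreign government 41.86.)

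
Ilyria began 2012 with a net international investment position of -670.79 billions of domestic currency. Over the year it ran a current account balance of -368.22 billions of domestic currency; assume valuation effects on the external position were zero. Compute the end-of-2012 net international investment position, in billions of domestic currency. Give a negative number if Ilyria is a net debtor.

-1039.01

With no valuation effects, change in NIIP = current account = -368.22
End-of-year NIIP = -670.79 + (-368.22) = -1039.01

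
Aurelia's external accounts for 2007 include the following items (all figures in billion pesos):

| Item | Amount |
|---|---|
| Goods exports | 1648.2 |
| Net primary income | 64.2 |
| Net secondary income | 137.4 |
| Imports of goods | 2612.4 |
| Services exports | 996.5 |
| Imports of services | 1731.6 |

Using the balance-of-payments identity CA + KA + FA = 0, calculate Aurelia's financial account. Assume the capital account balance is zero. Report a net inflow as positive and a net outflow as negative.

1497.7

Goods balance = 1648.2 - 2612.4 = -964.2
Services balance = 996.5 - 1731.6 = -735.1
Trade balance (goods + services) = -964.2 + (-735.1) = -1699.3
Net primary income = 64.2
Net secondary income = 137.4
Current account = -1699.3 + 64.2 + 137.4 = -1497.7
Financial account = -(-1497.7) = 1497.7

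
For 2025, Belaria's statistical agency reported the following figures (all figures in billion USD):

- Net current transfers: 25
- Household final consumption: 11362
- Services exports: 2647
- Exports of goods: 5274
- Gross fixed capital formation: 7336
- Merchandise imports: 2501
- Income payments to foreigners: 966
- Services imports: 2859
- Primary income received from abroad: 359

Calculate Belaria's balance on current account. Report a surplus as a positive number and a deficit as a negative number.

1979

Goods balance = 5274 - 2501 = 2773
Services balance = 2647 - 2859 = -212
Trade balance (goods + services) = 2773 + (-212) = 2561
Net primary income = 359 - 966 = -607
Net secondary income = 25
Current account = 2561 + (-607) + 25 = 1979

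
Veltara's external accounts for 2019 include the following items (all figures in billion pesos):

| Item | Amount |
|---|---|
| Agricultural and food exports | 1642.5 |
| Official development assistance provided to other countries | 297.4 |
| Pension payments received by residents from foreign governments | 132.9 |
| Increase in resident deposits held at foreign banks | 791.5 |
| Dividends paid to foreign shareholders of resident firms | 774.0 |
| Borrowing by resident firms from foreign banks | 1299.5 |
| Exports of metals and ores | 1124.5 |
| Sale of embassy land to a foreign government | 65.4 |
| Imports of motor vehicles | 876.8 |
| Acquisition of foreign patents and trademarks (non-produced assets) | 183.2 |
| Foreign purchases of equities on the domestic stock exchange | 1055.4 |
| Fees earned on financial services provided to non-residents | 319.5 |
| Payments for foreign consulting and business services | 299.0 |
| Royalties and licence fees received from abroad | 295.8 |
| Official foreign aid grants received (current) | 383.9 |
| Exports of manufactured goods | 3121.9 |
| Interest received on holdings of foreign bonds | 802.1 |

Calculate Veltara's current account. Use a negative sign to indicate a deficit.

5575.9

Goods: 1642.5 - 876.8 + 1124.5 + 3121.9 = 5012.1
Services: -299.0 + 295.8 + 319.5 = 316.3
Primary income: -774.0 + 802.1 = 28.1
Secondary income: 383.9 + 132.9 - 297.4 = 219.4
Current account = 5012.1 + 316.3 + 28.1 + 219.4 = 5575.9
(Excluded from the current account — financial account: increase in resident deposits held at foreign banks 791.5, borrowing by resident firms from foreign banks 1299.5, foreign purchases of equities on the domestic stock exchange 1055.4; capital account: sale of embassy land to a foreign government 65.4, acquisition of foreign patents and trademarks (non-produced assets) 183.2.)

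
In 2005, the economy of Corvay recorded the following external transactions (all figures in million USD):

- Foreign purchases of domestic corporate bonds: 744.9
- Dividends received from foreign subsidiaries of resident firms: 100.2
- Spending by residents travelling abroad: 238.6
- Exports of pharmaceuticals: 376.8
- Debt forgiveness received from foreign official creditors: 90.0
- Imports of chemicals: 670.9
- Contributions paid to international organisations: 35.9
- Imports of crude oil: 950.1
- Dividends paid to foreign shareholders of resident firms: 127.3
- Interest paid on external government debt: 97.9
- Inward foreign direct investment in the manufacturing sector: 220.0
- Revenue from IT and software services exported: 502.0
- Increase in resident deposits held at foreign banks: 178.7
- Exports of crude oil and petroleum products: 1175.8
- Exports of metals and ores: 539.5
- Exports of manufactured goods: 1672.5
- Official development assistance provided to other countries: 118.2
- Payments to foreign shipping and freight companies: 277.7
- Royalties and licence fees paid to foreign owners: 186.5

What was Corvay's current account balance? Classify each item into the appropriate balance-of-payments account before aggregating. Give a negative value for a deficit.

1663.7

Goods: 1672.5 + 539.5 - 950.1 + 1175.8 + 376.8 - 670.9 = 2143.6
Services: -277.7 - 238.6 + 502.0 - 186.5 = -200.8
Primary income: -97.9 - 127.3 + 100.2 = -125.0
Secondary income: -35.9 - 118.2 = -154.1
Current account = 2143.6 + (-200.8) + (-125.0) + (-154.1) = 1663.7
(Excluded from the current account — financial account: foreign purchases of domestic corporate bonds 744.9, inward foreign direct investment in the manufacturing sector 220.0, increase in resident deposits held at foreign banks 178.7; capital account: debt forgiveness received from foreign official creditors 90.0.)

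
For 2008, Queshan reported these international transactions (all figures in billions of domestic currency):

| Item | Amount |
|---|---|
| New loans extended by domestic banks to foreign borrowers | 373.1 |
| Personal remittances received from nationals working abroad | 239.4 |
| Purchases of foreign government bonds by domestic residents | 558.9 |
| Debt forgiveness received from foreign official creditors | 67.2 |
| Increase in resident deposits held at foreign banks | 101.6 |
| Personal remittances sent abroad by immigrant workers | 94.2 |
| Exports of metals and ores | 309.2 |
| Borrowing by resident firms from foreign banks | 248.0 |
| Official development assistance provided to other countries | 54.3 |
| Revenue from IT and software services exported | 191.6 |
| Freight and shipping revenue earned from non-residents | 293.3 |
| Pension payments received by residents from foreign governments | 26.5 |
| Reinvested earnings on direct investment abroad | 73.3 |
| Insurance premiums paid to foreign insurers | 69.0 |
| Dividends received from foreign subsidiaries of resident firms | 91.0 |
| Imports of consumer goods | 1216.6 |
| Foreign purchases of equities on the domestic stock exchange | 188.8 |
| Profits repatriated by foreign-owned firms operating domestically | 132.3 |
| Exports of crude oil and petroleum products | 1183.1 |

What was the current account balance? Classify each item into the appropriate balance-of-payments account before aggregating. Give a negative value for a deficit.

Goods: 1183.1 + 309.2 - 1216.6 = 275.7
Services: 293.3 - 69.0 + 191.6 = 415.9
Primary income: 73.3 + 91.0 - 132.3 = 32.0
Secondary income: -94.2 + 26.5 + 239.4 - 54.3 = 117.4
Current account = 275.7 + 415.9 + 32.0 + 117.4 = 841.0
(Excluded from the current account — financial account: new loans extended by domestic banks to foreign borrowers 373.1, purchases of foreign government bonds by domestic residents 558.9, increase in resident deposits held at foreign banks 101.6, borrowing by resident firms from foreign banks 248.0, foreign purchases of equities on the domestic stock exchange 188.8; capital account: debt forgiveness received from foreign official creditors 67.2.)

841.0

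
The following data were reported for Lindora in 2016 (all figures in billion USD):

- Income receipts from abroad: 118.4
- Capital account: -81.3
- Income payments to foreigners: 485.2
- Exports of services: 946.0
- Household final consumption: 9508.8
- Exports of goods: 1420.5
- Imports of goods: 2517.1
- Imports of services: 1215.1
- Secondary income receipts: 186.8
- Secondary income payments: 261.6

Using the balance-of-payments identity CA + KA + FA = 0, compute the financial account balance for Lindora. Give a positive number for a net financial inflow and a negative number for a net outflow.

Goods balance = 1420.5 - 2517.1 = -1096.6
Services balance = 946.0 - 1215.1 = -269.1
Trade balance (goods + services) = -1096.6 + (-269.1) = -1365.7
Net primary income = 118.4 - 485.2 = -366.8
Net secondary income = 186.8 - 261.6 = -74.8
Current account = -1365.7 + (-366.8) + (-74.8) = -1807.3
Financial account = -(-1807.3 + (-81.3)) = 1888.6

1888.6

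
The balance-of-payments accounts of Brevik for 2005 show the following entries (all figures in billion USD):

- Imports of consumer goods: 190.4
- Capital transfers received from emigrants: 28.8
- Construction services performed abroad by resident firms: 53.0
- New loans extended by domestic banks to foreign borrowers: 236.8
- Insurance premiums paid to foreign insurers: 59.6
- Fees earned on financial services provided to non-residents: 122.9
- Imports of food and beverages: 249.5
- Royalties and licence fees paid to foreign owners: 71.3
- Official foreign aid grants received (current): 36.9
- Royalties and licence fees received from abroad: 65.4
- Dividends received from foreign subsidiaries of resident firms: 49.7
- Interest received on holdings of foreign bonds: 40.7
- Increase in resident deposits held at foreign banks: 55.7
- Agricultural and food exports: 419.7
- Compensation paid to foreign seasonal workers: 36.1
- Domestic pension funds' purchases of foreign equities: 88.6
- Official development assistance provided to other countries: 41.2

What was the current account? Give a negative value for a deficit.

140.2

Goods: 419.7 - 249.5 - 190.4 = -20.2
Services: 53.0 - 71.3 + 65.4 - 59.6 + 122.9 = 110.4
Primary income: -36.1 + 40.7 + 49.7 = 54.3
Secondary income: -41.2 + 36.9 = -4.3
Current account = (-20.2) + 110.4 + 54.3 + (-4.3) = 140.2
(Excluded from the current account — capital account: capital transfers received from emigrants 28.8; financial account: new loans extended by domestic banks to foreign borrowers 236.8, increase in resident deposits held at foreign banks 55.7, domestic pension funds' purchases of foreign equities 88.6.)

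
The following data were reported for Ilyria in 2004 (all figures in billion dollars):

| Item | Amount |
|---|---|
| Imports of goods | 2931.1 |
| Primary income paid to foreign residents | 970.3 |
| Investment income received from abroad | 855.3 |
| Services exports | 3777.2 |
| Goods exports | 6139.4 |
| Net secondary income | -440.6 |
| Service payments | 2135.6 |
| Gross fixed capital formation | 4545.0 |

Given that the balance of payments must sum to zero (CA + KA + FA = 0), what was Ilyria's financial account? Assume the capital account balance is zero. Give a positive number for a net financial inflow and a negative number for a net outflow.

-4294.3

Goods balance = 6139.4 - 2931.1 = 3208.3
Services balance = 3777.2 - 2135.6 = 1641.6
Trade balance (goods + services) = 3208.3 + 1641.6 = 4849.9
Net primary income = 855.3 - 970.3 = -115.0
Net secondary income = -440.6
Current account = 4849.9 + (-115.0) + (-440.6) = 4294.3
Financial account = -(4294.3) = -4294.3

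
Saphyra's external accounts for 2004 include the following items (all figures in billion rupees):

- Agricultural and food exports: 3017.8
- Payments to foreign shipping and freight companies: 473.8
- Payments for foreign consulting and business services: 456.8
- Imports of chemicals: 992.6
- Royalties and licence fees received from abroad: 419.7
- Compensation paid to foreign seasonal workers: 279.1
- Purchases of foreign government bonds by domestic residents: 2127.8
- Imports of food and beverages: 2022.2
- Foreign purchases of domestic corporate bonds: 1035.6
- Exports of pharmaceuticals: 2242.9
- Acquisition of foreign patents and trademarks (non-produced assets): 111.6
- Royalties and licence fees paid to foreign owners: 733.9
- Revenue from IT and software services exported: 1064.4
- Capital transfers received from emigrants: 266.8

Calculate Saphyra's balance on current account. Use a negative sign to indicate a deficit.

1786.4

Goods: 3017.8 - 2022.2 + 2242.9 - 992.6 = 2245.9
Services: 1064.4 - 733.9 - 473.8 - 456.8 + 419.7 = -180.4
Primary income: -279.1
Current account = 2245.9 + (-180.4) + (-279.1) = 1786.4
(Excluded from the current account — financial account: purchases of foreign government bonds by domestic residents 2127.8, foreign purchases of domestic corporate bonds 1035.6; capital account: acquisition of foreign patents and trademarks (non-produced assets) 111.6, capital transfers received from emigrants 266.8.)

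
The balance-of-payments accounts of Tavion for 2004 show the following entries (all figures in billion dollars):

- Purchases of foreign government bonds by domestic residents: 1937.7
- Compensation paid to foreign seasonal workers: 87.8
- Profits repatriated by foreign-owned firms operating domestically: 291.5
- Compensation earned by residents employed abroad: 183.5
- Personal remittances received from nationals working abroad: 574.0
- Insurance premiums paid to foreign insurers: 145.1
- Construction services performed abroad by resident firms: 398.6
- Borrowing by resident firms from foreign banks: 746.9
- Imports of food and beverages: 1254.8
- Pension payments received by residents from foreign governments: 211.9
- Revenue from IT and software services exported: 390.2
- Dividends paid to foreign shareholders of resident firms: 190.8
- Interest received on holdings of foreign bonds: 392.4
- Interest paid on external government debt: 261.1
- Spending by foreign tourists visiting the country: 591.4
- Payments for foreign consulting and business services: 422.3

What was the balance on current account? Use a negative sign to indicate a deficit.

Goods: -1254.8
Services: -145.1 - 422.3 + 390.2 + 398.6 + 591.4 = 812.8
Primary income: -291.5 - 261.1 + 392.4 - 87.8 - 190.8 + 183.5 = -255.3
Secondary income: 211.9 + 574.0 = 785.9
Current account = (-1254.8) + 812.8 + (-255.3) + 785.9 = 88.6
(Excluded from the current account — financial account: purchases of foreign government bonds by domestic residents 1937.7, borrowing by resident firms from foreign banks 746.9.)

88.6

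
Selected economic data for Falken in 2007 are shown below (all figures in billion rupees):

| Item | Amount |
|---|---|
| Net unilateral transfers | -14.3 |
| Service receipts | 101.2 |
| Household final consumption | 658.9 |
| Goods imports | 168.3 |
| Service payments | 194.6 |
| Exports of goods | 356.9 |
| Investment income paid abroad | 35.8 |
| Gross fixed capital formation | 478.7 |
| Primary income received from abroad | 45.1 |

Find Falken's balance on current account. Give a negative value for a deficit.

90.2

Goods balance = 356.9 - 168.3 = 188.6
Services balance = 101.2 - 194.6 = -93.4
Trade balance (goods + services) = 188.6 + (-93.4) = 95.2
Net primary income = 45.1 - 35.8 = 9.3
Net secondary income = -14.3
Current account = 95.2 + 9.3 + (-14.3) = 90.2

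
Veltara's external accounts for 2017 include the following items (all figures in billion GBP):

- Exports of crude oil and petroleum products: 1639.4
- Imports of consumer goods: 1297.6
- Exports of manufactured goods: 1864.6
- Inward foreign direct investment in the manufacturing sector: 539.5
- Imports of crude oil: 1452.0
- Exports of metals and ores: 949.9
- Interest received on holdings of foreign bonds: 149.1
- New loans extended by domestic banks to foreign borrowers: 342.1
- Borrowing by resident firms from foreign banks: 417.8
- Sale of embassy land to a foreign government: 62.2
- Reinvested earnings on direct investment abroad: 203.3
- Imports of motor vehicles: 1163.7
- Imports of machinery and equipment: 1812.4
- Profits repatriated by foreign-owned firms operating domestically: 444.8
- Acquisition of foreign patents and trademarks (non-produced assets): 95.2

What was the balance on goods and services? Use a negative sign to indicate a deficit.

-1271.8

Goods: 1864.6 - 1163.7 + 1639.4 - 1452.0 - 1812.4 + 949.9 - 1297.6 = -1271.8
Trade balance = -1271.8 + 0.0 = -1271.8
(Excluded from the trade balance — financial account: inward foreign direct investment in the manufacturing sector 539.5, new loans extended by domestic banks to foreign borrowers 342.1, borrowing by resident firms from foreign banks 417.8; primary income: interest received on holdings of foreign bonds 149.1, reinvested earnings on direct investment abroad 203.3, profits repatriated by foreign-owned firms operating domestically 444.8; capital account: sale of embassy land to a foreign government 62.2, acquisition of foreign patents and trademarks (non-produced assets) 95.2.)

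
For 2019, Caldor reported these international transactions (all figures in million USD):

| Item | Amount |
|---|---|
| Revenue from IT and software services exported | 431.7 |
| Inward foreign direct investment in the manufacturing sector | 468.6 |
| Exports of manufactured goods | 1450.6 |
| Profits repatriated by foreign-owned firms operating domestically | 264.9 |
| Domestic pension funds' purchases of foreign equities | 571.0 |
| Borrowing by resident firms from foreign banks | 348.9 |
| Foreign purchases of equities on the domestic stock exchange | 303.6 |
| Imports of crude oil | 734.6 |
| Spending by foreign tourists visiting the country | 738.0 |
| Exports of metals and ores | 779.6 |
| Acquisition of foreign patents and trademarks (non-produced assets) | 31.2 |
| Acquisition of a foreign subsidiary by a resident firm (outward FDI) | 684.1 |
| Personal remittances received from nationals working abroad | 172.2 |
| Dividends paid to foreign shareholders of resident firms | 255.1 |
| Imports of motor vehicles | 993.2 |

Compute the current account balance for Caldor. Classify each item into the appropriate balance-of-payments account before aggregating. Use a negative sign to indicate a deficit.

1324.3

Goods: -734.6 + 1450.6 - 993.2 + 779.6 = 502.4
Services: 738.0 + 431.7 = 1169.7
Primary income: -255.1 - 264.9 = -520.0
Secondary income: 172.2
Current account = 502.4 + 1169.7 + (-520.0) + 172.2 = 1324.3
(Excluded from the current account — financial account: inward foreign direct investment in the manufacturing sector 468.6, domestic pension funds' purchases of foreign equities 571.0, borrowing by resident firms from foreign banks 348.9, foreign purchases of equities on the domestic stock exchange 303.6, acquisition of a foreign subsidiary by a resident firm (outward FDI) 684.1; capital account: acquisition of foreign patents and trademarks (non-produced assets) 31.2.)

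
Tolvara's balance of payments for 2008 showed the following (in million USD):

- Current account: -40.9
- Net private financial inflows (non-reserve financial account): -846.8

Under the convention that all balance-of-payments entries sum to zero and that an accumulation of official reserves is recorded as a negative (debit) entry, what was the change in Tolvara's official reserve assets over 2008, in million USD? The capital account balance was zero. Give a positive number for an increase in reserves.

-887.7

Official reserve transactions balance = -((-40.9) + (-846.8)) = 887.7
An accumulation of reserves is recorded as a debit (negative entry), so the change in the stock of reserves is the negative of that balance.
Change in official reserves = -(887.7) = -887.7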